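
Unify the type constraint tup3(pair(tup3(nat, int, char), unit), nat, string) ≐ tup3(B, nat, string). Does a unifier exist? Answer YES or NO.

YES

Decompose tup3/3: pair(tup3(nat, int, char), unit) ≐ B,  nat ≐ nat,  string ≐ string.
Bind B := pair(tup3(nat, int, char), unit); no other remaining equation mentions B.
Delete trivial equation nat ≐ nat.
Delete trivial equation string ≐ string.
No equations remain and no clash or occurs-check failure arose, so a unifier exists.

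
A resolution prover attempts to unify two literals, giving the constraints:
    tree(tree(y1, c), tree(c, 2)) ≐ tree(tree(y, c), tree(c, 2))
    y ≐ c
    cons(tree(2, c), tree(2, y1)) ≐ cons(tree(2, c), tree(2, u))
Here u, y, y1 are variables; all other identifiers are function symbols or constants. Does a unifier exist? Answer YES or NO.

Decompose tree/2: tree(y1, c) ≐ tree(y, c),  tree(c, 2) ≐ tree(c, 2).
Decompose tree/2: y1 ≐ y,  c ≐ c.
Bind y1 := y; substituting into the one remaining equation that mentions y1 gives: cons(tree(2, c), tree(2, y)) ≐ cons(tree(2, c), tree(2, u)).
Delete trivial equation c ≐ c.
Delete trivial equation tree(c, 2) ≐ tree(c, 2).
Bind y := c; substituting into the remaining equation gives: cons(tree(2, c), tree(2, c)) ≐ cons(tree(2, c), tree(2, u)). Substituting into the earlier binding gives y1 := c.
Decompose cons/2: tree(2, c) ≐ tree(2, c),  tree(2, c) ≐ tree(2, u).
Delete trivial equation tree(2, c) ≐ tree(2, c).
Decompose tree/2: 2 ≐ 2,  c ≐ u.
Delete trivial equation 2 ≐ 2.
Bind u := c.
No equations remain and no clash or occurs-check failure arose, so a unifier exists.

YES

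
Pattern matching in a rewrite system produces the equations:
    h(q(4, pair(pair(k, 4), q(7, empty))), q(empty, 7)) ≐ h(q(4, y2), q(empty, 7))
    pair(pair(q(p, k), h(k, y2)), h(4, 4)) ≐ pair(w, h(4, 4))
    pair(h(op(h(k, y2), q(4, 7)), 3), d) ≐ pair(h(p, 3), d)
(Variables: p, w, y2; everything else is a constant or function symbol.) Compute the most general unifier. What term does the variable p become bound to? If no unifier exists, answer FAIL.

Decompose h/2: q(4, pair(pair(k, 4), q(7, empty))) ≐ q(4, y2),  q(empty, 7) ≐ q(empty, 7).
Decompose q/2: 4 ≐ 4,  pair(pair(k, 4), q(7, empty)) ≐ y2.
Delete trivial equation 4 ≐ 4.
Bind y2 := pair(pair(k, 4), q(7, empty)); substituting into the 2 remaining equations that mention y2 gives: pair(pair(q(p, k), h(k, pair(pair(k, 4), q(7, empty)))), h(4, 4)) ≐ pair(w, h(4, 4)),  pair(h(op(h(k, pair(pair(k, 4), q(7, empty))), q(4, 7)), 3), d) ≐ pair(h(p, 3), d).
Delete trivial equation q(empty, 7) ≐ q(empty, 7).
Decompose pair/2: pair(q(p, k), h(k, pair(pair(k, 4), q(7, empty)))) ≐ w,  h(4, 4) ≐ h(4, 4).
Bind w := pair(q(p, k), h(k, pair(pair(k, 4), q(7, empty)))); no other remaining equation mentions w.
Delete trivial equation h(4, 4) ≐ h(4, 4).
Decompose pair/2: h(op(h(k, pair(pair(k, 4), q(7, empty))), q(4, 7)), 3) ≐ h(p, 3),  d ≐ d.
Decompose h/2: op(h(k, pair(pair(k, 4), q(7, empty))), q(4, 7)) ≐ p,  3 ≐ 3.
Bind p := op(h(k, pair(pair(k, 4), q(7, empty))), q(4, 7)); no other remaining equation mentions p. Substituting into the earlier binding gives w := pair(q(op(h(k, pair(pair(k, 4), q(7, empty))), q(4, 7)), k), h(k, pair(pair(k, 4), q(7, empty)))).
Delete trivial equation 3 ≐ 3.
Delete trivial equation d ≐ d.
MGU = { y2 := pair(pair(k, 4), q(7, empty)), w := pair(q(op(h(k, pair(pair(k, 4), q(7, empty))), q(4, 7)), k), h(k, pair(pair(k, 4), q(7, empty)))), p := op(h(k, pair(pair(k, 4), q(7, empty))), q(4, 7)) }, so p := op(h(k, pair(pair(k, 4), q(7, empty))), q(4, 7)).

op(h(k, pair(pair(k, 4), q(7, empty))), q(4, 7))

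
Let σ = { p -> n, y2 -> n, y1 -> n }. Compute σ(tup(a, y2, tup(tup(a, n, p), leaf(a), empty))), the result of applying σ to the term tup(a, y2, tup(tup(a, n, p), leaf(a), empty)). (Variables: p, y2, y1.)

Replace each occurrence of p with n.
Replace each occurrence of y2 with n.
Result: tup(a, n, tup(tup(a, n, n), leaf(a), empty)).

tup(a, n, tup(tup(a, n, n), leaf(a), empty))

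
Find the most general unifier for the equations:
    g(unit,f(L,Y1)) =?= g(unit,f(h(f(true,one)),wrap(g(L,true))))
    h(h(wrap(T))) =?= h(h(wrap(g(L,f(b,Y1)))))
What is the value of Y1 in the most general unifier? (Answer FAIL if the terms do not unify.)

Decompose g/2: unit =?= unit,  f(L,Y1) =?= f(h(f(true,one)),wrap(g(L,true))).
Delete trivial equation unit =?= unit.
Decompose f/2: L =?= h(f(true,one)),  Y1 =?= wrap(g(L,true)).
Bind L := h(f(true,one)); substituting into the remaining equations gives: Y1 =?= wrap(g(h(f(true,one)),true)),  h(h(wrap(T))) =?= h(h(wrap(g(h(f(true,one)),f(b,Y1))))).
Bind Y1 := wrap(g(h(f(true,one)),true)); substituting into the remaining equation gives: h(h(wrap(T))) =?= h(h(wrap(g(h(f(true,one)),f(b,wrap(g(h(f(true,one)),true))))))).
Decompose h/1: h(wrap(T)) =?= h(wrap(g(h(f(true,one)),f(b,wrap(g(h(f(true,one)),true)))))).
Decompose h/1: wrap(T) =?= wrap(g(h(f(true,one)),f(b,wrap(g(h(f(true,one)),true))))).
Decompose wrap/1: T =?= g(h(f(true,one)),f(b,wrap(g(h(f(true,one)),true)))).
Bind T := g(h(f(true,one)),f(b,wrap(g(h(f(true,one)),true)))).
MGU = { L -> h(f(true,one)), Y1 -> wrap(g(h(f(true,one)),true)), T -> g(h(f(true,one)),f(b,wrap(g(h(f(true,one)),true)))) }, so Y1 -> wrap(g(h(f(true,one)),true)).

wrap(g(h(f(true,one)),true))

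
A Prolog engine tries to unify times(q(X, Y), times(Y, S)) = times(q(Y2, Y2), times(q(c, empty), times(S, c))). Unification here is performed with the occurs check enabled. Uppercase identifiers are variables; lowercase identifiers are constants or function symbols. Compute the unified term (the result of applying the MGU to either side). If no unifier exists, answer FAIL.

Decompose times/2: q(X, Y) = q(Y2, Y2),  times(Y, S) = times(q(c, empty), times(S, c)).
Decompose q/2: X = Y2,  Y = Y2.
Bind X := Y2; no other remaining equation mentions X.
Bind Y := Y2; substituting into the remaining equation gives: times(Y2, S) = times(q(c, empty), times(S, c)).
Decompose times/2: Y2 = q(c, empty),  S = times(S, c).
Bind Y2 := q(c, empty); no other remaining equation mentions Y2. Substituting into the earlier bindings gives X := q(c, empty), Y := q(c, empty).
Occurs check fails: S occurs in times(S, c); the equation S = times(S, c) has no finite solution.

FAIL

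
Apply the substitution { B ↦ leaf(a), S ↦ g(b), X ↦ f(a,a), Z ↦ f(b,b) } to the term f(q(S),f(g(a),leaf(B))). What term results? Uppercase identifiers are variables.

f(q(g(b)),f(g(a),leaf(leaf(a))))

Replace each occurrence of B with leaf(a).
Replace each occurrence of S with g(b).
Result: f(q(g(b)),f(g(a),leaf(leaf(a)))).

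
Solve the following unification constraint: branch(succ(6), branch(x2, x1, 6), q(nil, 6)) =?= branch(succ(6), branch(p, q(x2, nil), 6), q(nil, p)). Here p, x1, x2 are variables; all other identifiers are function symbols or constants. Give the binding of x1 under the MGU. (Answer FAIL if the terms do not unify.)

q(6, nil)

Decompose branch/3: succ(6) =?= succ(6),  branch(x2, x1, 6) =?= branch(p, q(x2, nil), 6),  q(nil, 6) =?= q(nil, p).
Delete trivial equation succ(6) =?= succ(6).
Decompose branch/3: x2 =?= p,  x1 =?= q(x2, nil),  6 =?= 6.
Bind x2 := p; substituting into the one remaining equation that mentions x2 gives: x1 =?= q(p, nil).
Bind x1 := q(p, nil); no other remaining equation mentions x1.
Delete trivial equation 6 =?= 6.
Decompose q/2: nil =?= nil,  6 =?= p.
Delete trivial equation nil =?= nil.
Bind p := 6. Substituting into the earlier bindings gives x2 := 6, x1 := q(6, nil).
MGU = { x2 ↦ 6, x1 ↦ q(6, nil), p ↦ 6 }, so x1 ↦ q(6, nil).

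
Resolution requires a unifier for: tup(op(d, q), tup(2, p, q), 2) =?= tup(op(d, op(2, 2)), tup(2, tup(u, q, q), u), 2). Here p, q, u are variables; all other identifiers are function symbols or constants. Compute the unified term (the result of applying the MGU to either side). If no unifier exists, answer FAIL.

tup(op(d, op(2, 2)), tup(2, tup(op(2, 2), op(2, 2), op(2, 2)), op(2, 2)), 2)

Decompose tup/3: op(d, q) =?= op(d, op(2, 2)),  tup(2, p, q) =?= tup(2, tup(u, q, q), u),  2 =?= 2.
Decompose op/2: d =?= d,  q =?= op(2, 2).
Delete trivial equation d =?= d.
Bind q := op(2, 2); substituting into the one remaining equation that mentions q gives: tup(2, p, op(2, 2)) =?= tup(2, tup(u, op(2, 2), op(2, 2)), u).
Decompose tup/3: 2 =?= 2,  p =?= tup(u, op(2, 2), op(2, 2)),  op(2, 2) =?= u.
Delete trivial equation 2 =?= 2.
Bind p := tup(u, op(2, 2), op(2, 2)); no other remaining equation mentions p.
Bind u := op(2, 2); no other remaining equation mentions u. Substituting into the earlier binding gives p := tup(op(2, 2), op(2, 2), op(2, 2)).
Delete trivial equation 2 =?= 2.
Applying the MGU to either side gives tup(op(d, op(2, 2)), tup(2, tup(op(2, 2), op(2, 2), op(2, 2)), op(2, 2)), 2).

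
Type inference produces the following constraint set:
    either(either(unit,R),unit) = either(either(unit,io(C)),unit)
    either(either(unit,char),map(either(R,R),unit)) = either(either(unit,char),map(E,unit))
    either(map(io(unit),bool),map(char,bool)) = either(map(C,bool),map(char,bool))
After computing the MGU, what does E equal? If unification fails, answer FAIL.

Decompose either/2: either(unit,R) = either(unit,io(C)),  unit = unit.
Decompose either/2: unit = unit,  R = io(C).
Delete trivial equation unit = unit.
Bind R := io(C); substituting into the one remaining equation that mentions R gives: either(either(unit,char),map(either(io(C),io(C)),unit)) = either(either(unit,char),map(E,unit)).
Delete trivial equation unit = unit.
Decompose either/2: either(unit,char) = either(unit,char),  map(either(io(C),io(C)),unit) = map(E,unit).
Delete trivial equation either(unit,char) = either(unit,char).
Decompose map/2: either(io(C),io(C)) = E,  unit = unit.
Bind E := either(io(C),io(C)); no other remaining equation mentions E.
Delete trivial equation unit = unit.
Decompose either/2: map(io(unit),bool) = map(C,bool),  map(char,bool) = map(char,bool).
Decompose map/2: io(unit) = C,  bool = bool.
Bind C := io(unit); no other remaining equation mentions C. Substituting into the earlier bindings gives R := io(io(unit)), E := either(io(io(unit)),io(io(unit))).
Delete trivial equation bool = bool.
Delete trivial equation map(char,bool) = map(char,bool).
MGU = { R -> io(io(unit)), E -> either(io(io(unit)),io(io(unit))), C -> io(unit) }, so E -> either(io(io(unit)),io(io(unit))).

either(io(io(unit)),io(io(unit)))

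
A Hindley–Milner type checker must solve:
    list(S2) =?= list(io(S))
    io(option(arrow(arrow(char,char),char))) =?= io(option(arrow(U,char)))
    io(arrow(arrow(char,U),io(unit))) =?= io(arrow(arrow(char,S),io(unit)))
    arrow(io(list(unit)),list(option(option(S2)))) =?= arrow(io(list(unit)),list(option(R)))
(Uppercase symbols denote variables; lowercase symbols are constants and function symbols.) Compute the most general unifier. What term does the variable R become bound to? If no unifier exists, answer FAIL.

Decompose list/1: S2 =?= io(S).
Bind S2 := io(S); substituting into the one remaining equation that mentions S2 gives: arrow(io(list(unit)),list(option(option(io(S))))) =?= arrow(io(list(unit)),list(option(R))).
Decompose io/1: option(arrow(arrow(char,char),char)) =?= option(arrow(U,char)).
Decompose option/1: arrow(arrow(char,char),char) =?= arrow(U,char).
Decompose arrow/2: arrow(char,char) =?= U,  char =?= char.
Bind U := arrow(char,char); substituting into the one remaining equation that mentions U gives: io(arrow(arrow(char,arrow(char,char)),io(unit))) =?= io(arrow(arrow(char,S),io(unit))).
Delete trivial equation char =?= char.
Decompose io/1: arrow(arrow(char,arrow(char,char)),io(unit)) =?= arrow(arrow(char,S),io(unit)).
Decompose arrow/2: arrow(char,arrow(char,char)) =?= arrow(char,S),  io(unit) =?= io(unit).
Decompose arrow/2: char =?= char,  arrow(char,char) =?= S.
Delete trivial equation char =?= char.
Bind S := arrow(char,char); substituting into the one remaining equation that mentions S gives: arrow(io(list(unit)),list(option(option(io(arrow(char,char)))))) =?= arrow(io(list(unit)),list(option(R))). Substituting into the earlier binding gives S2 := io(arrow(char,char)).
Delete trivial equation io(unit) =?= io(unit).
Decompose arrow/2: io(list(unit)) =?= io(list(unit)),  list(option(option(io(arrow(char,char))))) =?= list(option(R)).
Delete trivial equation io(list(unit)) =?= io(list(unit)).
Decompose list/1: option(option(io(arrow(char,char)))) =?= option(R).
Decompose option/1: option(io(arrow(char,char))) =?= R.
Bind R := option(io(arrow(char,char))).
MGU = { S2 -> io(arrow(char,char)), U -> arrow(char,char), S -> arrow(char,char), R -> option(io(arrow(char,char))) }, so R -> option(io(arrow(char,char))).

option(io(arrow(char,char)))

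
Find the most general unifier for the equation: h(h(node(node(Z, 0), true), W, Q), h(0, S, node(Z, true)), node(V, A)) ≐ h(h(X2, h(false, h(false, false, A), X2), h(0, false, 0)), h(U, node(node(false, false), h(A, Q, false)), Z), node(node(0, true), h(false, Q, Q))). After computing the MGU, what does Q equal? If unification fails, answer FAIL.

Decompose h/3: h(node(node(Z, 0), true), W, Q) ≐ h(X2, h(false, h(false, false, A), X2), h(0, false, 0)),  h(0, S, node(Z, true)) ≐ h(U, node(node(false, false), h(A, Q, false)), Z),  node(V, A) ≐ node(node(0, true), h(false, Q, Q)).
Decompose h/3: node(node(Z, 0), true) ≐ X2,  W ≐ h(false, h(false, false, A), X2),  Q ≐ h(0, false, 0).
Bind X2 := node(node(Z, 0), true); substituting into the one remaining equation that mentions X2 gives: W ≐ h(false, h(false, false, A), node(node(Z, 0), true)).
Bind W := h(false, h(false, false, A), node(node(Z, 0), true)); no other remaining equation mentions W.
Bind Q := h(0, false, 0); substituting into the remaining equations gives: h(0, S, node(Z, true)) ≐ h(U, node(node(false, false), h(A, h(0, false, 0), false)), Z),  node(V, A) ≐ node(node(0, true), h(false, h(0, false, 0), h(0, false, 0))).
Decompose h/3: 0 ≐ U,  S ≐ node(node(false, false), h(A, h(0, false, 0), false)),  node(Z, true) ≐ Z.
Bind U := 0; no other remaining equation mentions U.
Bind S := node(node(false, false), h(A, h(0, false, 0), false)); no other remaining equation mentions S.
Occurs check fails: Z occurs in node(Z, true); the equation Z ≐ node(Z, true) has no finite solution.

FAIL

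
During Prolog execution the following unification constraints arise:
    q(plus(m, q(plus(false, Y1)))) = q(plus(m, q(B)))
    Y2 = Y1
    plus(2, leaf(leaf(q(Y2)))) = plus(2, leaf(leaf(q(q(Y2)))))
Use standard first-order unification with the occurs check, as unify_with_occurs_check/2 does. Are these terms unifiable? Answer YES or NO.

NO

Decompose q/1: plus(m, q(plus(false, Y1))) = plus(m, q(B)).
Decompose plus/2: m = m,  q(plus(false, Y1)) = q(B).
Delete trivial equation m = m.
Decompose q/1: plus(false, Y1) = B.
Bind B := plus(false, Y1); no other remaining equation mentions B.
Bind Y2 := Y1; substituting into the remaining equation gives: plus(2, leaf(leaf(q(Y1)))) = plus(2, leaf(leaf(q(q(Y1))))).
Decompose plus/2: 2 = 2,  leaf(leaf(q(Y1))) = leaf(leaf(q(q(Y1)))).
Delete trivial equation 2 = 2.
Decompose leaf/1: leaf(q(Y1)) = leaf(q(q(Y1))).
Decompose leaf/1: q(Y1) = q(q(Y1)).
Decompose q/1: Y1 = q(Y1).
Occurs check fails: Y1 occurs in q(Y1); the equation Y1 = q(Y1) has no finite solution.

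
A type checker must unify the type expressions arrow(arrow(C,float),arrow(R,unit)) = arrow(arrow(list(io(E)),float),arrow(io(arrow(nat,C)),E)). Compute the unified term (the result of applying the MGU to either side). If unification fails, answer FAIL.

Decompose arrow/2: arrow(C,float) = arrow(list(io(E)),float),  arrow(R,unit) = arrow(io(arrow(nat,C)),E).
Decompose arrow/2: C = list(io(E)),  float = float.
Bind C := list(io(E)); substituting into the one remaining equation that mentions C gives: arrow(R,unit) = arrow(io(arrow(nat,list(io(E)))),E).
Delete trivial equation float = float.
Decompose arrow/2: R = io(arrow(nat,list(io(E)))),  unit = E.
Bind R := io(arrow(nat,list(io(E)))); no other remaining equation mentions R.
Bind E := unit. Substituting into the earlier bindings gives C := list(io(unit)), R := io(arrow(nat,list(io(unit)))).
Applying the MGU to either side gives arrow(arrow(list(io(unit)),float),arrow(io(arrow(nat,list(io(unit)))),unit)).

arrow(arrow(list(io(unit)),float),arrow(io(arrow(nat,list(io(unit)))),unit))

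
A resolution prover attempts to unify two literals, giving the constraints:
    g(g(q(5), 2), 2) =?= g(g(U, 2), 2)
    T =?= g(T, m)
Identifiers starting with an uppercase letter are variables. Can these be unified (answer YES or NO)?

Decompose g/2: g(q(5), 2) =?= g(U, 2),  2 =?= 2.
Decompose g/2: q(5) =?= U,  2 =?= 2.
Bind U := q(5); no other remaining equation mentions U.
Delete trivial equation 2 =?= 2.
Delete trivial equation 2 =?= 2.
Occurs check fails: T occurs in g(T, m); the equation T =?= g(T, m) has no finite solution.

NO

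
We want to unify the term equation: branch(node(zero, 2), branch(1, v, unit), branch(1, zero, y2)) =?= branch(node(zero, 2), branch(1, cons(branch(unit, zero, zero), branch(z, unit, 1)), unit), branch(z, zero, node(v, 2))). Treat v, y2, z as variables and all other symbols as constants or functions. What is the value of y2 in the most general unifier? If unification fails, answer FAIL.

Decompose branch/3: node(zero, 2) =?= node(zero, 2),  branch(1, v, unit) =?= branch(1, cons(branch(unit, zero, zero), branch(z, unit, 1)), unit),  branch(1, zero, y2) =?= branch(z, zero, node(v, 2)).
Delete trivial equation node(zero, 2) =?= node(zero, 2).
Decompose branch/3: 1 =?= 1,  v =?= cons(branch(unit, zero, zero), branch(z, unit, 1)),  unit =?= unit.
Delete trivial equation 1 =?= 1.
Bind v := cons(branch(unit, zero, zero), branch(z, unit, 1)); substituting into the one remaining equation that mentions v gives: branch(1, zero, y2) =?= branch(z, zero, node(cons(branch(unit, zero, zero), branch(z, unit, 1)), 2)).
Delete trivial equation unit =?= unit.
Decompose branch/3: 1 =?= z,  zero =?= zero,  y2 =?= node(cons(branch(unit, zero, zero), branch(z, unit, 1)), 2).
Bind z := 1; substituting into the one remaining equation that mentions z gives: y2 =?= node(cons(branch(unit, zero, zero), branch(1, unit, 1)), 2). Substituting into the earlier binding gives v := cons(branch(unit, zero, zero), branch(1, unit, 1)).
Delete trivial equation zero =?= zero.
Bind y2 := node(cons(branch(unit, zero, zero), branch(1, unit, 1)), 2).
MGU = { v -> cons(branch(unit, zero, zero), branch(1, unit, 1)), z -> 1, y2 -> node(cons(branch(unit, zero, zero), branch(1, unit, 1)), 2) }, so y2 -> node(cons(branch(unit, zero, zero), branch(1, unit, 1)), 2).

node(cons(branch(unit, zero, zero), branch(1, unit, 1)), 2)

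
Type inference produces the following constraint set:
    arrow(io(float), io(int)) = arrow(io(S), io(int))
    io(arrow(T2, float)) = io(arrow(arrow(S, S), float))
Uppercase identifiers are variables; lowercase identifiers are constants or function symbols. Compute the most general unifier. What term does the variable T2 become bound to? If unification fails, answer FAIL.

arrow(float, float)

Decompose arrow/2: io(float) = io(S),  io(int) = io(int).
Decompose io/1: float = S.
Bind S := float; substituting into the one remaining equation that mentions S gives: io(arrow(T2, float)) = io(arrow(arrow(float, float), float)).
Delete trivial equation io(int) = io(int).
Decompose io/1: arrow(T2, float) = arrow(arrow(float, float), float).
Decompose arrow/2: T2 = arrow(float, float),  float = float.
Bind T2 := arrow(float, float); no other remaining equation mentions T2.
Delete trivial equation float = float.
MGU = { S ↦ float, T2 ↦ arrow(float, float) }, so T2 ↦ arrow(float, float).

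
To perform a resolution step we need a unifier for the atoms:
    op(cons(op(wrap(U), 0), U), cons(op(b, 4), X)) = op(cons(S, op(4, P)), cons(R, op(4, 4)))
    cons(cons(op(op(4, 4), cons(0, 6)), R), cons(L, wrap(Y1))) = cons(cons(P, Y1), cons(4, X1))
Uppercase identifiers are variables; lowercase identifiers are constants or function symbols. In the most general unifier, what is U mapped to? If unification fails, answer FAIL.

op(4, op(op(4, 4), cons(0, 6)))

Decompose op/2: cons(op(wrap(U), 0), U) = cons(S, op(4, P)),  cons(op(b, 4), X) = cons(R, op(4, 4)).
Decompose cons/2: op(wrap(U), 0) = S,  U = op(4, P).
Bind S := op(wrap(U), 0); no other remaining equation mentions S.
Bind U := op(4, P); no other remaining equation mentions U. Substituting into the earlier binding gives S := op(wrap(op(4, P)), 0).
Decompose cons/2: op(b, 4) = R,  X = op(4, 4).
Bind R := op(b, 4); substituting into the one remaining equation that mentions R gives: cons(cons(op(op(4, 4), cons(0, 6)), op(b, 4)), cons(L, wrap(Y1))) = cons(cons(P, Y1), cons(4, X1)).
Bind X := op(4, 4); no other remaining equation mentions X.
Decompose cons/2: cons(op(op(4, 4), cons(0, 6)), op(b, 4)) = cons(P, Y1),  cons(L, wrap(Y1)) = cons(4, X1).
Decompose cons/2: op(op(4, 4), cons(0, 6)) = P,  op(b, 4) = Y1.
Bind P := op(op(4, 4), cons(0, 6)); no other remaining equation mentions P. Substituting into the earlier bindings gives S := op(wrap(op(4, op(op(4, 4), cons(0, 6)))), 0), U := op(4, op(op(4, 4), cons(0, 6))).
Bind Y1 := op(b, 4); substituting into the remaining equation gives: cons(L, wrap(op(b, 4))) = cons(4, X1).
Decompose cons/2: L = 4,  wrap(op(b, 4)) = X1.
Bind L := 4; no other remaining equation mentions L.
Bind X1 := wrap(op(b, 4)).
MGU = { S ↦ op(wrap(op(4, op(op(4, 4), cons(0, 6)))), 0), U ↦ op(4, op(op(4, 4), cons(0, 6))), R ↦ op(b, 4), X ↦ op(4, 4), P ↦ op(op(4, 4), cons(0, 6)), Y1 ↦ op(b, 4), L ↦ 4, X1 ↦ wrap(op(b, 4)) }, so U ↦ op(4, op(op(4, 4), cons(0, 6))).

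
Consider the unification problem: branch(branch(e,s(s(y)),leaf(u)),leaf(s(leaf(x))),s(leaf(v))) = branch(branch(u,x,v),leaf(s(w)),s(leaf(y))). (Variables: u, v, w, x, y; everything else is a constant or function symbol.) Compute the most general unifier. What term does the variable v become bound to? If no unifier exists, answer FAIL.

leaf(e)

Decompose branch/3: branch(e,s(s(y)),leaf(u)) = branch(u,x,v),  leaf(s(leaf(x))) = leaf(s(w)),  s(leaf(v)) = s(leaf(y)).
Decompose branch/3: e = u,  s(s(y)) = x,  leaf(u) = v.
Bind u := e; substituting into the one remaining equation that mentions u gives: leaf(e) = v.
Bind x := s(s(y)); substituting into the one remaining equation that mentions x gives: leaf(s(leaf(s(s(y))))) = leaf(s(w)).
Bind v := leaf(e); substituting into the one remaining equation that mentions v gives: s(leaf(leaf(e))) = s(leaf(y)).
Decompose leaf/1: s(leaf(s(s(y)))) = s(w).
Decompose s/1: leaf(s(s(y))) = w.
Bind w := leaf(s(s(y))); no other remaining equation mentions w.
Decompose s/1: leaf(leaf(e)) = leaf(y).
Decompose leaf/1: leaf(e) = y.
Bind y := leaf(e). Substituting into the earlier bindings gives x := s(s(leaf(e))), w := leaf(s(s(leaf(e)))).
MGU = { u := e, x := s(s(leaf(e))), v := leaf(e), w := leaf(s(s(leaf(e)))), y := leaf(e) }, so v := leaf(e).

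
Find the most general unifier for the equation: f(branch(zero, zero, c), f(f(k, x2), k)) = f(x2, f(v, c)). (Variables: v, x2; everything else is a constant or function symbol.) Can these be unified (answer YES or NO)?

Decompose f/2: branch(zero, zero, c) = x2,  f(f(k, x2), k) = f(v, c).
Bind x2 := branch(zero, zero, c); substituting into the remaining equation gives: f(f(k, branch(zero, zero, c)), k) = f(v, c).
Decompose f/2: f(k, branch(zero, zero, c)) = v,  k = c.
Bind v := f(k, branch(zero, zero, c)); no other remaining equation mentions v.
Clash: constants k and c differ; no unifier exists.

NO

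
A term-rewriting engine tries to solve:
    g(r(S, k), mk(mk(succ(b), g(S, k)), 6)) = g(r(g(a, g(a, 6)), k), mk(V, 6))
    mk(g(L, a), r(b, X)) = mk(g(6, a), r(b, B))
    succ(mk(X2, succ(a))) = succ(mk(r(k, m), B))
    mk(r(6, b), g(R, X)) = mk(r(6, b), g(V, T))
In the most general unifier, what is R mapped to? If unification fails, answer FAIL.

Decompose g/2: r(S, k) = r(g(a, g(a, 6)), k),  mk(mk(succ(b), g(S, k)), 6) = mk(V, 6).
Decompose r/2: S = g(a, g(a, 6)),  k = k.
Bind S := g(a, g(a, 6)); substituting into the one remaining equation that mentions S gives: mk(mk(succ(b), g(g(a, g(a, 6)), k)), 6) = mk(V, 6).
Delete trivial equation k = k.
Decompose mk/2: mk(succ(b), g(g(a, g(a, 6)), k)) = V,  6 = 6.
Bind V := mk(succ(b), g(g(a, g(a, 6)), k)); substituting into the one remaining equation that mentions V gives: mk(r(6, b), g(R, X)) = mk(r(6, b), g(mk(succ(b), g(g(a, g(a, 6)), k)), T)).
Delete trivial equation 6 = 6.
Decompose mk/2: g(L, a) = g(6, a),  r(b, X) = r(b, B).
Decompose g/2: L = 6,  a = a.
Bind L := 6; no other remaining equation mentions L.
Delete trivial equation a = a.
Decompose r/2: b = b,  X = B.
Delete trivial equation b = b.
Bind X := B; substituting into the one remaining equation that mentions X gives: mk(r(6, b), g(R, B)) = mk(r(6, b), g(mk(succ(b), g(g(a, g(a, 6)), k)), T)).
Decompose succ/1: mk(X2, succ(a)) = mk(r(k, m), B).
Decompose mk/2: X2 = r(k, m),  succ(a) = B.
Bind X2 := r(k, m); no other remaining equation mentions X2.
Bind B := succ(a); substituting into the remaining equation gives: mk(r(6, b), g(R, succ(a))) = mk(r(6, b), g(mk(succ(b), g(g(a, g(a, 6)), k)), T)). Substituting into the earlier binding gives X := succ(a).
Decompose mk/2: r(6, b) = r(6, b),  g(R, succ(a)) = g(mk(succ(b), g(g(a, g(a, 6)), k)), T).
Delete trivial equation r(6, b) = r(6, b).
Decompose g/2: R = mk(succ(b), g(g(a, g(a, 6)), k)),  succ(a) = T.
Bind R := mk(succ(b), g(g(a, g(a, 6)), k)); no other remaining equation mentions R.
Bind T := succ(a).
MGU = { S ↦ g(a, g(a, 6)), V ↦ mk(succ(b), g(g(a, g(a, 6)), k)), L ↦ 6, X ↦ succ(a), X2 ↦ r(k, m), B ↦ succ(a), R ↦ mk(succ(b), g(g(a, g(a, 6)), k)), T ↦ succ(a) }, so R ↦ mk(succ(b), g(g(a, g(a, 6)), k)).

mk(succ(b), g(g(a, g(a, 6)), k))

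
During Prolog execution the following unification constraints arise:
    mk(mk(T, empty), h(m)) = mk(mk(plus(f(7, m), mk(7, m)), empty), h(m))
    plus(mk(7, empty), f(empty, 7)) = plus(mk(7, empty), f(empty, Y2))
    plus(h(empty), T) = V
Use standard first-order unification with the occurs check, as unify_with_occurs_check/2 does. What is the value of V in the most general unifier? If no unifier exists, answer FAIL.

plus(h(empty), plus(f(7, m), mk(7, m)))

Decompose mk/2: mk(T, empty) = mk(plus(f(7, m), mk(7, m)), empty),  h(m) = h(m).
Decompose mk/2: T = plus(f(7, m), mk(7, m)),  empty = empty.
Bind T := plus(f(7, m), mk(7, m)); substituting into the one remaining equation that mentions T gives: plus(h(empty), plus(f(7, m), mk(7, m))) = V.
Delete trivial equation empty = empty.
Delete trivial equation h(m) = h(m).
Decompose plus/2: mk(7, empty) = mk(7, empty),  f(empty, 7) = f(empty, Y2).
Delete trivial equation mk(7, empty) = mk(7, empty).
Decompose f/2: empty = empty,  7 = Y2.
Delete trivial equation empty = empty.
Bind Y2 := 7; no other remaining equation mentions Y2.
Bind V := plus(h(empty), plus(f(7, m), mk(7, m))).
MGU = { T -> plus(f(7, m), mk(7, m)), Y2 -> 7, V -> plus(h(empty), plus(f(7, m), mk(7, m))) }, so V -> plus(h(empty), plus(f(7, m), mk(7, m))).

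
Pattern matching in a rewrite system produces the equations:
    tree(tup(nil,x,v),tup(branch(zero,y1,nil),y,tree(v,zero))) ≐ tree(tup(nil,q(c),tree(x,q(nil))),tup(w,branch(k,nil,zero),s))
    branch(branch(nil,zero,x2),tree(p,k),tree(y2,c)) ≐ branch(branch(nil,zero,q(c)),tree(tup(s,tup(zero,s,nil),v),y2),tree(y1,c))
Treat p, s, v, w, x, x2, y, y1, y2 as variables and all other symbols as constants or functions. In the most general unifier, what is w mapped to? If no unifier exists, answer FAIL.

branch(zero,k,nil)

Decompose tree/2: tup(nil,x,v) ≐ tup(nil,q(c),tree(x,q(nil))),  tup(branch(zero,y1,nil),y,tree(v,zero)) ≐ tup(w,branch(k,nil,zero),s).
Decompose tup/3: nil ≐ nil,  x ≐ q(c),  v ≐ tree(x,q(nil)).
Delete trivial equation nil ≐ nil.
Bind x := q(c); substituting into the one remaining equation that mentions x gives: v ≐ tree(q(c),q(nil)).
Bind v := tree(q(c),q(nil)); substituting into the remaining equations gives: tup(branch(zero,y1,nil),y,tree(tree(q(c),q(nil)),zero)) ≐ tup(w,branch(k,nil,zero),s),  branch(branch(nil,zero,x2),tree(p,k),tree(y2,c)) ≐ branch(branch(nil,zero,q(c)),tree(tup(s,tup(zero,s,nil),tree(q(c),q(nil))),y2),tree(y1,c)).
Decompose tup/3: branch(zero,y1,nil) ≐ w,  y ≐ branch(k,nil,zero),  tree(tree(q(c),q(nil)),zero) ≐ s.
Bind w := branch(zero,y1,nil); no other remaining equation mentions w.
Bind y := branch(k,nil,zero); no other remaining equation mentions y.
Bind s := tree(tree(q(c),q(nil)),zero); substituting into the remaining equation gives: branch(branch(nil,zero,x2),tree(p,k),tree(y2,c)) ≐ branch(branch(nil,zero,q(c)),tree(tup(tree(tree(q(c),q(nil)),zero),tup(zero,tree(tree(q(c),q(nil)),zero),nil),tree(q(c),q(nil))),y2),tree(y1,c)).
Decompose branch/3: branch(nil,zero,x2) ≐ branch(nil,zero,q(c)),  tree(p,k) ≐ tree(tup(tree(tree(q(c),q(nil)),zero),tup(zero,tree(tree(q(c),q(nil)),zero),nil),tree(q(c),q(nil))),y2),  tree(y2,c) ≐ tree(y1,c).
Decompose branch/3: nil ≐ nil,  zero ≐ zero,  x2 ≐ q(c).
Delete trivial equation nil ≐ nil.
Delete trivial equation zero ≐ zero.
Bind x2 := q(c); no other remaining equation mentions x2.
Decompose tree/2: p ≐ tup(tree(tree(q(c),q(nil)),zero),tup(zero,tree(tree(q(c),q(nil)),zero),nil),tree(q(c),q(nil))),  k ≐ y2.
Bind p := tup(tree(tree(q(c),q(nil)),zero),tup(zero,tree(tree(q(c),q(nil)),zero),nil),tree(q(c),q(nil))); no other remaining equation mentions p.
Bind y2 := k; substituting into the remaining equation gives: tree(k,c) ≐ tree(y1,c).
Decompose tree/2: k ≐ y1,  c ≐ c.
Bind y1 := k; no other remaining equation mentions y1. Substituting into the earlier binding gives w := branch(zero,k,nil).
Delete trivial equation c ≐ c.
MGU = { x ↦ q(c), v ↦ tree(q(c),q(nil)), w ↦ branch(zero,k,nil), y ↦ branch(k,nil,zero), s ↦ tree(tree(q(c),q(nil)),zero), x2 ↦ q(c), p ↦ tup(tree(tree(q(c),q(nil)),zero),tup(zero,tree(tree(q(c),q(nil)),zero),nil),tree(q(c),q(nil))), y2 ↦ k, y1 ↦ k }, so w ↦ branch(zero,k,nil).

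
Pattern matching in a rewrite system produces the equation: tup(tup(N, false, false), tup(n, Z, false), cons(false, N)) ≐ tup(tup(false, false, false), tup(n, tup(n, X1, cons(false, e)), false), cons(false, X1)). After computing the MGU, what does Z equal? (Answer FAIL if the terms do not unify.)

tup(n, false, cons(false, e))

Decompose tup/3: tup(N, false, false) ≐ tup(false, false, false),  tup(n, Z, false) ≐ tup(n, tup(n, X1, cons(false, e)), false),  cons(false, N) ≐ cons(false, X1).
Decompose tup/3: N ≐ false,  false ≐ false,  false ≐ false.
Bind N := false; substituting into the one remaining equation that mentions N gives: cons(false, false) ≐ cons(false, X1).
Delete trivial equation false ≐ false.
Delete trivial equation false ≐ false.
Decompose tup/3: n ≐ n,  Z ≐ tup(n, X1, cons(false, e)),  false ≐ false.
Delete trivial equation n ≐ n.
Bind Z := tup(n, X1, cons(false, e)); no other remaining equation mentions Z.
Delete trivial equation false ≐ false.
Decompose cons/2: false ≐ false,  false ≐ X1.
Delete trivial equation false ≐ false.
Bind X1 := false. Substituting into the earlier binding gives Z := tup(n, false, cons(false, e)).
MGU = { N -> false, Z -> tup(n, false, cons(false, e)), X1 -> false }, so Z -> tup(n, false, cons(false, e)).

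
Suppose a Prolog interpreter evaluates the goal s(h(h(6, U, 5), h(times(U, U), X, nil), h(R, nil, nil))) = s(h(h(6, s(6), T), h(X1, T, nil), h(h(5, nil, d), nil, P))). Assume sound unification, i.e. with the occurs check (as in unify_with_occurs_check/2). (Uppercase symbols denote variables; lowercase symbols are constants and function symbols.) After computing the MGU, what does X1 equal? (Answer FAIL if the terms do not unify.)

times(s(6), s(6))

Decompose s/1: h(h(6, U, 5), h(times(U, U), X, nil), h(R, nil, nil)) = h(h(6, s(6), T), h(X1, T, nil), h(h(5, nil, d), nil, P)).
Decompose h/3: h(6, U, 5) = h(6, s(6), T),  h(times(U, U), X, nil) = h(X1, T, nil),  h(R, nil, nil) = h(h(5, nil, d), nil, P).
Decompose h/3: 6 = 6,  U = s(6),  5 = T.
Delete trivial equation 6 = 6.
Bind U := s(6); substituting into the one remaining equation that mentions U gives: h(times(s(6), s(6)), X, nil) = h(X1, T, nil).
Bind T := 5; substituting into the one remaining equation that mentions T gives: h(times(s(6), s(6)), X, nil) = h(X1, 5, nil).
Decompose h/3: times(s(6), s(6)) = X1,  X = 5,  nil = nil.
Bind X1 := times(s(6), s(6)); no other remaining equation mentions X1.
Bind X := 5; no other remaining equation mentions X.
Delete trivial equation nil = nil.
Decompose h/3: R = h(5, nil, d),  nil = nil,  nil = P.
Bind R := h(5, nil, d); no other remaining equation mentions R.
Delete trivial equation nil = nil.
Bind P := nil.
MGU = { U -> s(6), T -> 5, X1 -> times(s(6), s(6)), X -> 5, R -> h(5, nil, d), P -> nil }, so X1 -> times(s(6), s(6)).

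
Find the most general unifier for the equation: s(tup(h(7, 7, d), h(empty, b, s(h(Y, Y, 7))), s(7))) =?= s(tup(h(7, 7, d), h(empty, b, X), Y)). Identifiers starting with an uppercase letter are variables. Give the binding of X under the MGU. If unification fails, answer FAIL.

s(h(s(7), s(7), 7))

Decompose s/1: tup(h(7, 7, d), h(empty, b, s(h(Y, Y, 7))), s(7)) =?= tup(h(7, 7, d), h(empty, b, X), Y).
Decompose tup/3: h(7, 7, d) =?= h(7, 7, d),  h(empty, b, s(h(Y, Y, 7))) =?= h(empty, b, X),  s(7) =?= Y.
Delete trivial equation h(7, 7, d) =?= h(7, 7, d).
Decompose h/3: empty =?= empty,  b =?= b,  s(h(Y, Y, 7)) =?= X.
Delete trivial equation empty =?= empty.
Delete trivial equation b =?= b.
Bind X := s(h(Y, Y, 7)); no other remaining equation mentions X.
Bind Y := s(7). Substituting into the earlier binding gives X := s(h(s(7), s(7), 7)).
MGU = { X := s(h(s(7), s(7), 7)), Y := s(7) }, so X := s(h(s(7), s(7), 7)).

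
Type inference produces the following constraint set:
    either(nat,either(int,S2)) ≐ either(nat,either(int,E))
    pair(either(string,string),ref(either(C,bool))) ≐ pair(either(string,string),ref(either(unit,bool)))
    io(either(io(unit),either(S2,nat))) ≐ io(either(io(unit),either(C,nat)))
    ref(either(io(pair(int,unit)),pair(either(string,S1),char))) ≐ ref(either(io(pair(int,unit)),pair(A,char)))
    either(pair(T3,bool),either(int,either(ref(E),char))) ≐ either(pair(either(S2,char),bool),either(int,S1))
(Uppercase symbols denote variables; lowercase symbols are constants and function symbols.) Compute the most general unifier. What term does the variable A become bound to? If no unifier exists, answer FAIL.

Decompose either/2: nat ≐ nat,  either(int,S2) ≐ either(int,E).
Delete trivial equation nat ≐ nat.
Decompose either/2: int ≐ int,  S2 ≐ E.
Delete trivial equation int ≐ int.
Bind S2 := E; substituting into the 2 remaining equations that mention S2 gives: io(either(io(unit),either(E,nat))) ≐ io(either(io(unit),either(C,nat))),  either(pair(T3,bool),either(int,either(ref(E),char))) ≐ either(pair(either(E,char),bool),either(int,S1)).
Decompose pair/2: either(string,string) ≐ either(string,string),  ref(either(C,bool)) ≐ ref(either(unit,bool)).
Delete trivial equation either(string,string) ≐ either(string,string).
Decompose ref/1: either(C,bool) ≐ either(unit,bool).
Decompose either/2: C ≐ unit,  bool ≐ bool.
Bind C := unit; substituting into the one remaining equation that mentions C gives: io(either(io(unit),either(E,nat))) ≐ io(either(io(unit),either(unit,nat))).
Delete trivial equation bool ≐ bool.
Decompose io/1: either(io(unit),either(E,nat)) ≐ either(io(unit),either(unit,nat)).
Decompose either/2: io(unit) ≐ io(unit),  either(E,nat) ≐ either(unit,nat).
Delete trivial equation io(unit) ≐ io(unit).
Decompose either/2: E ≐ unit,  nat ≐ nat.
Bind E := unit; substituting into the one remaining equation that mentions E gives: either(pair(T3,bool),either(int,either(ref(unit),char))) ≐ either(pair(either(unit,char),bool),either(int,S1)). Substituting into the earlier binding gives S2 := unit.
Delete trivial equation nat ≐ nat.
Decompose ref/1: either(io(pair(int,unit)),pair(either(string,S1),char)) ≐ either(io(pair(int,unit)),pair(A,char)).
Decompose either/2: io(pair(int,unit)) ≐ io(pair(int,unit)),  pair(either(string,S1),char) ≐ pair(A,char).
Delete trivial equation io(pair(int,unit)) ≐ io(pair(int,unit)).
Decompose pair/2: either(string,S1) ≐ A,  char ≐ char.
Bind A := either(string,S1); no other remaining equation mentions A.
Delete trivial equation char ≐ char.
Decompose either/2: pair(T3,bool) ≐ pair(either(unit,char),bool),  either(int,either(ref(unit),char)) ≐ either(int,S1).
Decompose pair/2: T3 ≐ either(unit,char),  bool ≐ bool.
Bind T3 := either(unit,char); no other remaining equation mentions T3.
Delete trivial equation bool ≐ bool.
Decompose either/2: int ≐ int,  either(ref(unit),char) ≐ S1.
Delete trivial equation int ≐ int.
Bind S1 := either(ref(unit),char). Substituting into the earlier binding gives A := either(string,either(ref(unit),char)).
MGU = { S2 := unit, C := unit, E := unit, A := either(string,either(ref(unit),char)), T3 := either(unit,char), S1 := either(ref(unit),char) }, so A := either(string,either(ref(unit),char)).

either(string,either(ref(unit),char))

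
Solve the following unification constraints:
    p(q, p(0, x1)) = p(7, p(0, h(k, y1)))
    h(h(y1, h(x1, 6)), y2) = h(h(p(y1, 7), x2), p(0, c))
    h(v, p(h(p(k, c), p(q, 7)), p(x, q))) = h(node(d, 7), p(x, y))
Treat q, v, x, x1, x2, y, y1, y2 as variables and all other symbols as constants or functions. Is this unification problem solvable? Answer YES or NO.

Decompose p/2: q = 7,  p(0, x1) = p(0, h(k, y1)).
Bind q := 7; substituting into the one remaining equation that mentions q gives: h(v, p(h(p(k, c), p(7, 7)), p(x, 7))) = h(node(d, 7), p(x, y)).
Decompose p/2: 0 = 0,  x1 = h(k, y1).
Delete trivial equation 0 = 0.
Bind x1 := h(k, y1); substituting into the one remaining equation that mentions x1 gives: h(h(y1, h(h(k, y1), 6)), y2) = h(h(p(y1, 7), x2), p(0, c)).
Decompose h/2: h(y1, h(h(k, y1), 6)) = h(p(y1, 7), x2),  y2 = p(0, c).
Decompose h/2: y1 = p(y1, 7),  h(h(k, y1), 6) = x2.
Occurs check fails: y1 occurs in p(y1, 7); the equation y1 = p(y1, 7) has no finite solution.

NO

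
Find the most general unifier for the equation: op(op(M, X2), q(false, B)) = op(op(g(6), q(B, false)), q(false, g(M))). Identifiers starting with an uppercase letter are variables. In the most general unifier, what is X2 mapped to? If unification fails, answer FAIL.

q(g(g(6)), false)

Decompose op/2: op(M, X2) = op(g(6), q(B, false)),  q(false, B) = q(false, g(M)).
Decompose op/2: M = g(6),  X2 = q(B, false).
Bind M := g(6); substituting into the one remaining equation that mentions M gives: q(false, B) = q(false, g(g(6))).
Bind X2 := q(B, false); no other remaining equation mentions X2.
Decompose q/2: false = false,  B = g(g(6)).
Delete trivial equation false = false.
Bind B := g(g(6)). Substituting into the earlier binding gives X2 := q(g(g(6)), false).
MGU = { M := g(6), X2 := q(g(g(6)), false), B := g(g(6)) }, so X2 := q(g(g(6)), false).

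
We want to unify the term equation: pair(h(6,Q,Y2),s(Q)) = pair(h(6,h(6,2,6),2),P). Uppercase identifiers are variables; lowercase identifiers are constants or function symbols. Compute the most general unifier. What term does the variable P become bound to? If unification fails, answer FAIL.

s(h(6,2,6))

Decompose pair/2: h(6,Q,Y2) = h(6,h(6,2,6),2),  s(Q) = P.
Decompose h/3: 6 = 6,  Q = h(6,2,6),  Y2 = 2.
Delete trivial equation 6 = 6.
Bind Q := h(6,2,6); substituting into the one remaining equation that mentions Q gives: s(h(6,2,6)) = P.
Bind Y2 := 2; no other remaining equation mentions Y2.
Bind P := s(h(6,2,6)).
MGU = { Q := h(6,2,6), Y2 := 2, P := s(h(6,2,6)) }, so P := s(h(6,2,6)).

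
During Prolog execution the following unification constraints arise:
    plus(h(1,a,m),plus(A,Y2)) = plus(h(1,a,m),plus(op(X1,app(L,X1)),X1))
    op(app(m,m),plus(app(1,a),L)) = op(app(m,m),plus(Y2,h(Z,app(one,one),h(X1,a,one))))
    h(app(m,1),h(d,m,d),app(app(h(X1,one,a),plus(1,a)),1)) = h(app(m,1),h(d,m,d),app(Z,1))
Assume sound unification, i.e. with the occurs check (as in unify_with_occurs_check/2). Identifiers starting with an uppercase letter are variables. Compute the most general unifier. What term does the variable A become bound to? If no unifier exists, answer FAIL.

Decompose plus/2: h(1,a,m) = h(1,a,m),  plus(A,Y2) = plus(op(X1,app(L,X1)),X1).
Delete trivial equation h(1,a,m) = h(1,a,m).
Decompose plus/2: A = op(X1,app(L,X1)),  Y2 = X1.
Bind A := op(X1,app(L,X1)); no other remaining equation mentions A.
Bind Y2 := X1; substituting into the one remaining equation that mentions Y2 gives: op(app(m,m),plus(app(1,a),L)) = op(app(m,m),plus(X1,h(Z,app(one,one),h(X1,a,one)))).
Decompose op/2: app(m,m) = app(m,m),  plus(app(1,a),L) = plus(X1,h(Z,app(one,one),h(X1,a,one))).
Delete trivial equation app(m,m) = app(m,m).
Decompose plus/2: app(1,a) = X1,  L = h(Z,app(one,one),h(X1,a,one)).
Bind X1 := app(1,a); substituting into the remaining equations gives: L = h(Z,app(one,one),h(app(1,a),a,one)),  h(app(m,1),h(d,m,d),app(app(h(app(1,a),one,a),plus(1,a)),1)) = h(app(m,1),h(d,m,d),app(Z,1)). Substituting into the earlier bindings gives A := op(app(1,a),app(L,app(1,a))), Y2 := app(1,a).
Bind L := h(Z,app(one,one),h(app(1,a),a,one)); no other remaining equation mentions L. Substituting into the earlier binding gives A := op(app(1,a),app(h(Z,app(one,one),h(app(1,a),a,one)),app(1,a))).
Decompose h/3: app(m,1) = app(m,1),  h(d,m,d) = h(d,m,d),  app(app(h(app(1,a),one,a),plus(1,a)),1) = app(Z,1).
Delete trivial equation app(m,1) = app(m,1).
Delete trivial equation h(d,m,d) = h(d,m,d).
Decompose app/2: app(h(app(1,a),one,a),plus(1,a)) = Z,  1 = 1.
Bind Z := app(h(app(1,a),one,a),plus(1,a)); no other remaining equation mentions Z. Substituting into the earlier bindings gives A := op(app(1,a),app(h(app(h(app(1,a),one,a),plus(1,a)),app(one,one),h(app(1,a),a,one)),app(1,a))), L := h(app(h(app(1,a),one,a),plus(1,a)),app(one,one),h(app(1,a),a,one)).
Delete trivial equation 1 = 1.
MGU = { A -> op(app(1,a),app(h(app(h(app(1,a),one,a),plus(1,a)),app(one,one),h(app(1,a),a,one)),app(1,a))), Y2 -> app(1,a), X1 -> app(1,a), L -> h(app(h(app(1,a),one,a),plus(1,a)),app(one,one),h(app(1,a),a,one)), Z -> app(h(app(1,a),one,a),plus(1,a)) }, so A -> op(app(1,a),app(h(app(h(app(1,a),one,a),plus(1,a)),app(one,one),h(app(1,a),a,one)),app(1,a))).

op(app(1,a),app(h(app(h(app(1,a),one,a),plus(1,a)),app(one,one),h(app(1,a),a,one)),app(1,a)))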